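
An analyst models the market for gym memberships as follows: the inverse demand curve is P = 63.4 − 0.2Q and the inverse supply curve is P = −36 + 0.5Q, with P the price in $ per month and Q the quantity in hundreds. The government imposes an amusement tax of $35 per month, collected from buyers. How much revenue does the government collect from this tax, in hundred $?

Tax revenue = $3220 hundred.

Inverting to Q(P) form: Qd = 317 − 5P; Qs = 2P + 72.
Before the tax: set 317 − 5P = 2P + 72 → P* = $35, Q* = 142.
With the tax collected from buyers, demand (in seller-price terms) shifts: Qd = 317 − 5(P + 35).
Solving gives Q = 92 with buyers paying $45 and suppliers receiving $10 (the $35 wedge).
Revenue = t · Q = 35 · 92 = $3220.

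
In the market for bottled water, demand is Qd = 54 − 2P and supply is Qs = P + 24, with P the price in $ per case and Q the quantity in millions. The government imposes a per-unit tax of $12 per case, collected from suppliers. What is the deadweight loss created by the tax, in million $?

Without the tax, 54 − 2P = P + 24 gives 3P = 30, so P* = $10 and Q* = 34.
With the tax collected from suppliers, supply shifts: Qs = (P − 12) + 24.
Solving gives Q = 26 with buyers paying $14 and suppliers receiving $2 (the $12 wedge).
Quantity falls by |ΔQ| = |34 − 26| = 8.
DWL = ½ · t · |ΔQ| = ½ · 12 · 8 = $48.

Deadweight loss = $48 million.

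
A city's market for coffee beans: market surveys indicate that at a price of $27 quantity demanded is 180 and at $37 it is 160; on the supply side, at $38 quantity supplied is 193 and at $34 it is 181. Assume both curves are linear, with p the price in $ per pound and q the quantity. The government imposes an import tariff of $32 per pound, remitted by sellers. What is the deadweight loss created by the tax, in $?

Deadweight loss = $614.4.

Demand slope: (160 − 180)/(37 − 27) = -2, so qd = 234 − 2p.
Supply slope: (181 − 193)/(34 − 38) = 3, so qs = 3p + 79.
Before the tax: set 234 − 2p = 3p + 79 → p* = $31, q* = 172.
With the tax collected from sellers, supply shifts: qs = 3(p − 32) + 79.
New equilibrium: consumers pay $50.2, sellers receive $18.2, q = 133.6. (Wedge: pb − ps = 32.)
Quantity falls by |ΔQ| = |172 − 133.6| = 38.4.
DWL = ½ · t · |ΔQ| = ½ · 32 · 38.4 = $614.4.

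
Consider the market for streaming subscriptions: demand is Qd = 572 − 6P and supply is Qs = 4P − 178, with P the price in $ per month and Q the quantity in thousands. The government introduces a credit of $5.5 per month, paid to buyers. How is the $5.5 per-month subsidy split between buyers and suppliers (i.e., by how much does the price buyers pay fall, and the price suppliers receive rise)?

Without the subsidy, 572 − 6P = 4P − 178 gives 10P = 750, so P* = $75 and Q* = 122.
With a per-unit subsidy paid to buyers, each effectively pays P − 5.5, so demand becomes Qd = 572 − 6(P − 5.5).
Solving gives Q = 135.2 with buyers paying $72.8 and suppliers receiving $78.3 (the $5.5 wedge).
Gain to buyers: $2.2; to suppliers: $3.3. (They sum to $5.5.)

Buyers gain $2.2 per month; suppliers gain $3.3 per month.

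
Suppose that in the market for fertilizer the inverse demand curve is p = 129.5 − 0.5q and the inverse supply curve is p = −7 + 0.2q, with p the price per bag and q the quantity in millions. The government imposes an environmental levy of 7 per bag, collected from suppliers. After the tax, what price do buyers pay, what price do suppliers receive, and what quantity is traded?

Rewrite in direct form: qd = 259 − 2p and qs = 5p + 35.
Before the tax: set 259 − 2p = 5p + 35 → p* = 32, q* = 195.
With the tax collected from suppliers, supply shifts: qs = 5(p − 7) + 35.
New equilibrium: buyers pay 37, suppliers receive 30, q = 185. (Wedge: pb − ps = 7.)

Buyers pay 37; suppliers receive 30; quantity = 185.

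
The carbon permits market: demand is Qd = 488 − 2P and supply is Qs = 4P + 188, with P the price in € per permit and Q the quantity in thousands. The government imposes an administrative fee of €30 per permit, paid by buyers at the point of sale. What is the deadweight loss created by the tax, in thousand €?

Before the tax: set 488 − 2P = 4P + 188 → P* = €50, Q* = 388.
With the tax collected from buyers, demand (in seller-price terms) shifts: Qd = 488 − 2(P + 30).
Solving gives Q = 348 with buyers paying €70 and suppliers receiving €40 (the €30 wedge).
Quantity falls by |ΔQ| = |388 − 348| = 40.
DWL = ½ · t · |ΔQ| = ½ · 30 · 40 = €600.

Deadweight loss = €600 thousand.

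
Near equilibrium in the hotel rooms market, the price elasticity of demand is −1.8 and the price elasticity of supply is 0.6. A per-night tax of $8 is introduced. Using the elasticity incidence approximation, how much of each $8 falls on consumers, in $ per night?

Incidence ratio: consumers' share ≈ εs / (εs + |εd|) = 0.6 / (0.6 + 1.8) = 0.25.
So consumers bear ≈ 0.25 × $8 = $2; producers bear $6.

Consumers bear ≈ $2 per night.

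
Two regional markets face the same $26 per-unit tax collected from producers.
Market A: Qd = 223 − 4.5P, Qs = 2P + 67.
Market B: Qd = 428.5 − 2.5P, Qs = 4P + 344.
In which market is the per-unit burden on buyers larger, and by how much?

Market B, by $8.

Market A: pre-tax P* = $24, Q* = 115; post-tax Q = 79; per-unit burden on buyers = $8.
Market B: pre-tax P* = $13, Q* = 396; post-tax Q = 356; per-unit burden on buyers = $16.
Difference: $8 vs $16 → market B is larger by $8.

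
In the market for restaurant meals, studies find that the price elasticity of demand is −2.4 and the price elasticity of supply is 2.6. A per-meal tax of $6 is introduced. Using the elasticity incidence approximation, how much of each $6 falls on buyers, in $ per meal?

Buyers bear ≈ $3.12 per meal.

Incidence ratio: buyers' share ≈ εs / (εs + |εd|) = 2.6 / (2.6 + 2.4) = 0.52.
So buyers bear ≈ 0.52 × $6 = $3.12; sellers bear $2.88.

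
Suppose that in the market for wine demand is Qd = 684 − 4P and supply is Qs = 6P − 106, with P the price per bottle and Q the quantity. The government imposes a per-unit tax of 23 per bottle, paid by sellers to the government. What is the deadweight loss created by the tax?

Deadweight loss = 634.8.

Without the tax, 684 − 4P = 6P − 106 gives 10P = 790, so P* = 79 and Q* = 368.
With the tax collected from sellers, supply shifts: Qs = 6(P − 23) − 106.
New equilibrium: consumers pay 92.8, sellers receive 69.8, Q = 312.8. (Wedge: Pb − Ps = 23.)
Quantity falls by |ΔQ| = |368 − 312.8| = 55.2.
DWL = ½ · t · |ΔQ| = ½ · 23 · 55.2 = 634.8.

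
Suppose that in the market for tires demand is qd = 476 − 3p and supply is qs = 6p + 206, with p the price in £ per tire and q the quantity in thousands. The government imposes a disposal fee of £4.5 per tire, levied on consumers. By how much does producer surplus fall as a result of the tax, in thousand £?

Producer surplus falls by £572.25 thousand.

Without the tax, 476 − 3p = 6p + 206 gives 9p = 270, so p* = £30 and q* = 386.
With the tax collected from consumers, demand (in seller-price terms) shifts: qd = 476 − 3(p + 4.5).
Solving gives q = 377 with consumers paying £33 and suppliers receiving £28.5 (the £4.5 wedge).
ΔPS is the trapezoid between Q = 377 and Q = 386 of height £1.5: ½ · (386 + 377) · 1.5 = £572.25.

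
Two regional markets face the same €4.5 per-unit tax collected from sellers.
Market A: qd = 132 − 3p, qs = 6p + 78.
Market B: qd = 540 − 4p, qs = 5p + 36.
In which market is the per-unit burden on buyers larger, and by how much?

Market A: pre-tax p* = €6, q* = 114; post-tax q = 105; per-unit burden on buyers = €3.
Market B: pre-tax p* = €56, q* = 316; post-tax q = 306; per-unit burden on buyers = €2.5.
Difference: €3 vs €2.5 → market A is larger by €0.5.

Market A, by €0.5.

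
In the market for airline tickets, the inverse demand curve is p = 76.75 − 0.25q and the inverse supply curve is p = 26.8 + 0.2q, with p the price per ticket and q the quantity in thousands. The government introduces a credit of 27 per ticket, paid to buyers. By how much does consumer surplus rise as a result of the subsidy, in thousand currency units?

Consumer surplus rises by 2115 thousand.

Rewrite in direct form: qd = 307 − 4p and qs = 5p − 134.
Before the subsidy: set 307 − 4p = 5p − 134 → p* = 49, q* = 111.
With a per-unit subsidy paid to buyers, each effectively pays p − 27, so demand becomes qd = 307 − 4(p − 27).
New equilibrium: buyers pay 34, sellers receive 61, q = 171. (Wedge: pb − ps = −27.)
ΔCS is the trapezoid between Q = 171 and Q = 111 of height 15: ½ · (111 + 171) · 15 = 2115.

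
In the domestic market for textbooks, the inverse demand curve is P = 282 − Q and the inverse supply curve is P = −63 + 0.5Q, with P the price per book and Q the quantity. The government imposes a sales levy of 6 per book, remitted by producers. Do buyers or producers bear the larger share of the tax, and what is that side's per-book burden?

Inverting to Q(P) form: Qd = 282 − P; Qs = 2P + 126.
Before the tax: set 282 − P = 2P + 126 → P* = 52, Q* = 230.
With the tax collected from producers, supply shifts: Qs = 2(P − 6) + 126.
Solving gives Q = 226 with buyers paying 56 and producers receiving 50 (the 6 wedge).
Per-book burden: buyers 4, producers 2.
Buyers take the larger share because demand is less price-elastic here (demand slope 1 vs supply slope 2).
The less price-elastic side of the market bears the larger share of a per-unit tax.

Buyers bear the larger share: 4 per book.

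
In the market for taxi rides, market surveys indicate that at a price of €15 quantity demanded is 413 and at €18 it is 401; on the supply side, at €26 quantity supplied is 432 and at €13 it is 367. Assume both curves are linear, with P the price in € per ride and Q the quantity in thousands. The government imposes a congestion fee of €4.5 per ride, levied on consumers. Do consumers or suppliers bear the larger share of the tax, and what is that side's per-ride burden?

Demand slope: (401 − 413)/(18 − 15) = -4, so Qd = 473 − 4P.
Supply slope: (367 − 432)/(13 − 26) = 5, so Qs = 5P + 302.
Before the tax: set 473 − 4P = 5P + 302 → P* = €19, Q* = 397.
With the tax collected from consumers, demand (in seller-price terms) shifts: Qd = 473 − 4(P + 4.5).
New equilibrium: consumers pay €21.5, suppliers receive €17, Q = 387. (Wedge: Pb − Ps = 4.5.)
Per-ride burden: consumers €2.5, suppliers €2.
Consumers take the larger share because demand is less price-elastic here (demand slope 4 vs supply slope 5).

Consumers bear the larger share: €2.5 per ride.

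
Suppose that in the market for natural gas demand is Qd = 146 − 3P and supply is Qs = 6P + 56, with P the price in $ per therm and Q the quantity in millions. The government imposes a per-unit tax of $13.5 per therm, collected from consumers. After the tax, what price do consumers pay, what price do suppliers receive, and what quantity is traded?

Consumers pay $19; suppliers receive $5.5; quantity = 89.

Before the tax: set 146 − 3P = 6P + 56 → P* = $10, Q* = 116.
With the tax collected from consumers, demand (in seller-price terms) shifts: Qd = 146 − 3(P + 13.5).
Solving gives Q = 89 with consumers paying $19 and suppliers receiving $5.5 (the $13.5 wedge).
The less price-elastic side of the market bears the larger share of a per-unit tax.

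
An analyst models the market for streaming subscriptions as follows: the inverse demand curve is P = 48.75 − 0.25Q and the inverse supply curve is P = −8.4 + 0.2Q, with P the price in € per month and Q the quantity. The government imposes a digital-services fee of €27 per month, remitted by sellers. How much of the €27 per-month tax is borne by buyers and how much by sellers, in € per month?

Buyers bear €15 per month; sellers bear €12 per month.

Inverting to Q(P) form: Qd = 195 − 4P; Qs = 5P + 42.
Without the tax, 195 − 4P = 5P + 42 gives 9P = 153, so P* = €17 and Q* = 127.
With the tax collected from sellers, supply shifts: Qs = 5(P − 27) + 42.
New equilibrium: buyers pay €32, sellers receive €5, Q = 67. (Wedge: Pb − Ps = 27.)
Burden on buyers: €15; on sellers: €12. (They sum to €27.)
The less price-elastic side of the market bears the larger share of a per-unit tax.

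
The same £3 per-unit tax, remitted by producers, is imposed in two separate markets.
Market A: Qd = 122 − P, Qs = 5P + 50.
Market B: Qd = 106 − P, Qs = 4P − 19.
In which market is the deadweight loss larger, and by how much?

Market A: pre-tax P* = £12, Q* = 110; post-tax Q = 107.5; deadweight loss = £3.75.
Market B: pre-tax P* = £25, Q* = 81; post-tax Q = 78.6; deadweight loss = £3.6.
Difference: £3.75 vs £3.6 → market A is larger by £0.15.

Market A, by £0.15.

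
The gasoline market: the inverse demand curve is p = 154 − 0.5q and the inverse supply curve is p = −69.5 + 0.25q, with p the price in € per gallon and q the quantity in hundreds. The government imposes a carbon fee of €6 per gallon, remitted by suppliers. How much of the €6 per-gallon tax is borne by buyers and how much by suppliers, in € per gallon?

Buyers bear €4 per gallon; suppliers bear €2 per gallon.

Inverting to q(p) form: qd = 308 − 2p; qs = 4p + 278.
Without the tax, 308 − 2p = 4p + 278 gives 6p = 30, so p* = €5 and q* = 298.
With the tax collected from suppliers, supply shifts: qs = 4(p − 6) + 278.
Solving gives q = 290 with buyers paying €9 and suppliers receiving €3 (the €6 wedge).
Burden on buyers: €4; on suppliers: €2. (They sum to €6.)
The less price-elastic side of the market bears the larger share of a per-unit tax.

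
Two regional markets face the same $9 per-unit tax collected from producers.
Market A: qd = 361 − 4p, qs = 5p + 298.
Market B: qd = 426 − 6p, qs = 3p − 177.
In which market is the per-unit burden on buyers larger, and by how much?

Market A, by $2.

Market A: pre-tax p* = $7, q* = 333; post-tax q = 313; per-unit burden on buyers = $5.
Market B: pre-tax p* = $67, q* = 24; post-tax q = 6; per-unit burden on buyers = $3.
Difference: $5 vs $3 → market A is larger by $2.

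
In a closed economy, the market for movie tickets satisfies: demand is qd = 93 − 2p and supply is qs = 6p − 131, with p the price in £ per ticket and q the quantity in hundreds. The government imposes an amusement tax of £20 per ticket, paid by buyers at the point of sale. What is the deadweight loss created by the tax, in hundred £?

Deadweight loss = £300 hundred.

Without the tax, 93 − 2p = 6p − 131 gives 8p = 224, so p* = £28 and q* = 37.
With the tax collected from buyers, demand (in seller-price terms) shifts: qd = 93 − 2(p + 20).
Solving gives q = 7 with buyers paying £43 and suppliers receiving £23 (the £20 wedge).
Quantity falls by |ΔQ| = |37 − 7| = 30.
DWL = ½ · t · |ΔQ| = ½ · 20 · 30 = £300.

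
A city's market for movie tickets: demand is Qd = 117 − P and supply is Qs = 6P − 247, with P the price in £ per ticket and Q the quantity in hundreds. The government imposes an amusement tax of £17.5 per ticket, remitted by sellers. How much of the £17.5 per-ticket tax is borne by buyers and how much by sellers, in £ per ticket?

Buyers bear £15 per ticket; sellers bear £2.5 per ticket.

Without the tax, 117 − P = 6P − 247 gives 7P = 364, so P* = £52 and Q* = 65.
With the tax collected from sellers, supply shifts: Qs = 6(P − 17.5) − 247.
Solving gives Q = 50 with buyers paying £67 and sellers receiving £49.5 (the £17.5 wedge).
Burden on buyers: £15; on sellers: £2.5. (They sum to £17.5.)
The less price-elastic side of the market bears the larger share of a per-unit tax.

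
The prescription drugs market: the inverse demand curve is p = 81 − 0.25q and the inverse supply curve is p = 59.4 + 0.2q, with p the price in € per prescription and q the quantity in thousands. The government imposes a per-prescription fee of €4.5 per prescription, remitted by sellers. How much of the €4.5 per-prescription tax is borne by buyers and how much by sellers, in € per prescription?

Buyers bear €2.5 per prescription; sellers bear €2 per prescription.

Rewrite in direct form: qd = 324 − 4p and qs = 5p − 297.
Without the tax, 324 − 4p = 5p − 297 gives 9p = 621, so p* = €69 and q* = 48.
With the tax collected from sellers, supply shifts: qs = 5(p − 4.5) − 297.
Solving gives q = 38 with buyers paying €71.5 and sellers receiving €67 (the €4.5 wedge).
Burden on buyers: €2.5; on sellers: €2. (They sum to €4.5.)
The less price-elastic side of the market bears the larger share of a per-unit tax.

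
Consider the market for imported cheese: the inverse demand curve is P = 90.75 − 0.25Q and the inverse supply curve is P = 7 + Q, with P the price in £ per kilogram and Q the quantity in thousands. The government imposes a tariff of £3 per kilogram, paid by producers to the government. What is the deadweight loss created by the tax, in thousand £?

Rewrite in direct form: Qd = 363 − 4P and Qs = P − 7.
Before the tax: set 363 − 4P = P − 7 → P* = £74, Q* = 67.
With the tax collected from producers, supply shifts: Qs = (P − 3) − 7.
Solving gives Q = 64.6 with buyers paying £74.6 and producers receiving £71.6 (the £3 wedge).
Quantity falls by |ΔQ| = |67 − 64.6| = 2.4.
DWL = ½ · t · |ΔQ| = ½ · 3 · 2.4 = £3.6.

Deadweight loss = £3.6 thousand.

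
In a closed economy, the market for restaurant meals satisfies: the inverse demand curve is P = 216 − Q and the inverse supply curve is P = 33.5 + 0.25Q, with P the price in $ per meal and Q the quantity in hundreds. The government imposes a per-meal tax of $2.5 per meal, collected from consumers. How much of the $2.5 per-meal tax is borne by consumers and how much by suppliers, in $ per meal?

Inverting to Q(P) form: Qd = 216 − P; Qs = 4P − 134.
Without the tax, 216 − P = 4P − 134 gives 5P = 350, so P* = $70 and Q* = 146.
With the tax collected from consumers, demand (in seller-price terms) shifts: Qd = 216 − (P + 2.5).
Solving gives Q = 144 with consumers paying $72 and suppliers receiving $69.5 (the $2.5 wedge).
Burden on consumers: $2; on suppliers: $0.5. (They sum to $2.5.)
The less price-elastic side of the market bears the larger share of a per-unit tax.

Consumers bear $2 per meal; suppliers bear $0.5 per meal.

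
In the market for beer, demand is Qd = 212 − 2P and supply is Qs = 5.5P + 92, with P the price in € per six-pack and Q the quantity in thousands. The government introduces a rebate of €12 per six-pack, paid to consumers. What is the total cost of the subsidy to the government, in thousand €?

Government outlay = €2371.2 thousand.

Before the subsidy: set 212 − 2P = 5.5P + 92 → P* = €16, Q* = 180.
With a per-unit subsidy paid to consumers, each effectively pays P − 12, so demand becomes Qd = 212 − 2(P − 12).
New equilibrium: consumers pay €7.2, producers receive €19.2, Q = 197.6. (Wedge: Pb − Ps = −12.)
Outlay = t · Q = 12 · 197.6 = €2371.2.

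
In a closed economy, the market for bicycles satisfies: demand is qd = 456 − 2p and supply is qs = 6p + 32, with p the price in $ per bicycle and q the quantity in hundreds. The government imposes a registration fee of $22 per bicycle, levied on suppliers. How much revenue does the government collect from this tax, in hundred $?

Without the tax, 456 − 2p = 6p + 32 gives 8p = 424, so p* = $53 and q* = 350.
With the tax collected from suppliers, supply shifts: qs = 6(p − 22) + 32.
Solving gives q = 317 with buyers paying $69.5 and suppliers receiving $47.5 (the $22 wedge).
Revenue = t · Q = 22 · 317 = $6974.

Tax revenue = $6974 hundred.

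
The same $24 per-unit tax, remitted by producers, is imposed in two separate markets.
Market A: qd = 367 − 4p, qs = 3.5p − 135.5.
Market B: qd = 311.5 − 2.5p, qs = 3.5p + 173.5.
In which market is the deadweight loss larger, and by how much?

Market A: pre-tax p* = $67, q* = 99; post-tax q = 54.2; deadweight loss = $537.6.
Market B: pre-tax p* = $23, q* = 254; post-tax q = 219; deadweight loss = $420.
Difference: $537.6 vs $420 → market A is larger by $117.6.

Market A, by $117.6.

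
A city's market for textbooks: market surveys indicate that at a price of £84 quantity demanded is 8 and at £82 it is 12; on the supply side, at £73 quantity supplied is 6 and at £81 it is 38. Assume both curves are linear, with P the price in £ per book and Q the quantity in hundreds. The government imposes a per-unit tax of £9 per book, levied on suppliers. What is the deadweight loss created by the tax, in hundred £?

Deadweight loss = £54 hundred.

Demand slope: (12 − 8)/(82 − 84) = -2, so Qd = 176 − 2P.
Supply slope: (38 − 6)/(81 − 73) = 4, so Qs = 4P − 286.
Before the tax: set 176 − 2P = 4P − 286 → P* = £77, Q* = 22.
With the tax collected from suppliers, supply shifts: Qs = 4(P − 9) − 286.
Solving gives Q = 10 with buyers paying £83 and suppliers receiving £74 (the £9 wedge).
Quantity falls by |ΔQ| = |22 − 10| = 12.
DWL = ½ · t · |ΔQ| = ½ · 9 · 12 = £54.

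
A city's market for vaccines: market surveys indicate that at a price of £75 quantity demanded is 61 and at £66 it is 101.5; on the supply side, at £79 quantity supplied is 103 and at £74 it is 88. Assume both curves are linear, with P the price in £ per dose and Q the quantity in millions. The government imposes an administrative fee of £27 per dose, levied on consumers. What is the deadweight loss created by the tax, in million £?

Demand slope: (101.5 − 61)/(66 − 75) = -4.5, so Qd = 398.5 − 4.5P.
Supply slope: (88 − 103)/(74 − 79) = 3, so Qs = 3P − 134.
Without the tax, 398.5 − 4.5P = 3P − 134 gives 7.5P = 532.5, so P* = £71 and Q* = 79.
With the tax collected from consumers, demand (in seller-price terms) shifts: Qd = 398.5 − 4.5(P + 27).
Solving gives Q = 30.4 with consumers paying £81.8 and sellers receiving £54.8 (the £27 wedge).
Quantity falls by |ΔQ| = |79 − 30.4| = 48.6.
DWL = ½ · t · |ΔQ| = ½ · 27 · 48.6 = £656.1.

Deadweight loss = £656.1 million.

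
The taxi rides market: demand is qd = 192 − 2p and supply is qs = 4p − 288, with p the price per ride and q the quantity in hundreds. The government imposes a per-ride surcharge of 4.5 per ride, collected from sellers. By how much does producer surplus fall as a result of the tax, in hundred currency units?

Producer surplus falls by 43.5 hundred.

Before the tax: set 192 − 2p = 4p − 288 → p* = 80, q* = 32.
With the tax collected from sellers, supply shifts: qs = 4(p − 4.5) − 288.
New equilibrium: buyers pay 83, sellers receive 78.5, q = 26. (Wedge: pb − ps = 4.5.)
ΔPS is the trapezoid between Q = 26 and Q = 32 of height 1.5: ½ · (32 + 26) · 1.5 = 43.5.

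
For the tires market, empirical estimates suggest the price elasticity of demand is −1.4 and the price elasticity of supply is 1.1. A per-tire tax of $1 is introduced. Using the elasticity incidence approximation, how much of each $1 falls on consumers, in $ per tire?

Incidence ratio: consumers' share ≈ εs / (εs + |εd|) = 1.1 / (1.1 + 1.4) = 0.44.
So consumers bear ≈ 0.44 × $1 = $0.44; sellers bear $0.56.

Consumers bear ≈ $0.44 per tire.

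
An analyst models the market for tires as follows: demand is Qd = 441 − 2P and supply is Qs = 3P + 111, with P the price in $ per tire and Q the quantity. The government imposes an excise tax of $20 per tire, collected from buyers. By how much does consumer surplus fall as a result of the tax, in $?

Consumer surplus falls by $3564.

Without the tax, 441 − 2P = 3P + 111 gives 5P = 330, so P* = $66 and Q* = 309.
With the tax collected from buyers, demand (in seller-price terms) shifts: Qd = 441 − 2(P + 20).
New equilibrium: buyers pay $78, producers receive $58, Q = 285. (Wedge: Pb − Ps = 20.)
ΔCS is the trapezoid between Q = 285 and Q = 309 of height $12: ½ · (309 + 285) · 12 = $3564.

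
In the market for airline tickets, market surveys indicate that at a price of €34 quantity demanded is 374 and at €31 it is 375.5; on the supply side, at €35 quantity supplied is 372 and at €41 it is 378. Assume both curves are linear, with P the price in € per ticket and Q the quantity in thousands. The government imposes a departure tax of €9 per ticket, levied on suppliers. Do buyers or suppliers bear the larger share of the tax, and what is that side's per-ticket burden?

Buyers bear the larger share: €6 per ticket.

Demand slope: (375.5 − 374)/(31 − 34) = -0.5, so Qd = 391 − 0.5P.
Supply slope: (378 − 372)/(41 − 35) = 1, so Qs = P + 337.
Without the tax, 391 − 0.5P = P + 337 gives 1.5P = 54, so P* = €36 and Q* = 373.
With the tax collected from suppliers, supply shifts: Qs = (P − 9) + 337.
New equilibrium: buyers pay €42, suppliers receive €33, Q = 370. (Wedge: Pb − Ps = 9.)
Per-ticket burden: buyers €6, suppliers €3.
Buyers take the larger share because demand is less price-elastic here (demand slope 0.5 vs supply slope 1).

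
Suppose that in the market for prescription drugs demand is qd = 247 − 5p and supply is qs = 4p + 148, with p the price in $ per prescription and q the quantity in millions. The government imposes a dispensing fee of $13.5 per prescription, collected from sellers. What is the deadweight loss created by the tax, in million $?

Without the tax, 247 − 5p = 4p + 148 gives 9p = 99, so p* = $11 and q* = 192.
With the tax collected from sellers, supply shifts: qs = 4(p − 13.5) + 148.
Solving gives q = 162 with consumers paying $17 and sellers receiving $3.5 (the $13.5 wedge).
Quantity falls by |ΔQ| = |192 − 162| = 30.
DWL = ½ · t · |ΔQ| = ½ · 13.5 · 30 = $202.5.

Deadweight loss = $202.5 million.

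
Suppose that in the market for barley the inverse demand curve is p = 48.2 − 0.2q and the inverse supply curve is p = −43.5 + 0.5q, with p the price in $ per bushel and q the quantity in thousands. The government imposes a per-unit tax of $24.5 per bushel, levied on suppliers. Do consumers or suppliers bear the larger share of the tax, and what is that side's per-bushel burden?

Suppliers bear the larger share: $17.5 per bushel.

Inverting to q(p) form: qd = 241 − 5p; qs = 2p + 87.
Without the tax, 241 − 5p = 2p + 87 gives 7p = 154, so p* = $22 and q* = 131.
With the tax collected from suppliers, supply shifts: qs = 2(p − 24.5) + 87.
Solving gives q = 96 with consumers paying $29 and suppliers receiving $4.5 (the $24.5 wedge).
Per-bushel burden: consumers $7, suppliers $17.5.
Suppliers take the larger share because supply is less price-elastic here (demand slope 5 vs supply slope 2).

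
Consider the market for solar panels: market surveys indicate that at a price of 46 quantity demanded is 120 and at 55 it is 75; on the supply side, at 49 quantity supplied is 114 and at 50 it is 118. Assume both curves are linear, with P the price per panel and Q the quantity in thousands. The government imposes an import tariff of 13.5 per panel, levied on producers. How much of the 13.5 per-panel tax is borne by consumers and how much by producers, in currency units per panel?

Demand slope: (75 − 120)/(55 − 46) = -5, so Qd = 350 − 5P.
Supply slope: (118 − 114)/(50 − 49) = 4, so Qs = 4P − 82.
Without the tax, 350 − 5P = 4P − 82 gives 9P = 432, so P* = 48 and Q* = 110.
With the tax collected from producers, supply shifts: Qs = 4(P − 13.5) − 82.
New equilibrium: consumers pay 54, producers receive 40.5, Q = 80. (Wedge: Pb − Ps = 13.5.)
Burden on consumers: 6; on producers: 7.5. (They sum to 13.5.)

Consumers bear 6 per panel; producers bear 7.5 per panel.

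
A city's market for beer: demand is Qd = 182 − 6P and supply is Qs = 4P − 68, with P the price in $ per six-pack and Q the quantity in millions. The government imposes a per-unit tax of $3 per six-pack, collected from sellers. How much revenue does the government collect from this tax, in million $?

Without the tax, 182 − 6P = 4P − 68 gives 10P = 250, so P* = $25 and Q* = 32.
With the tax collected from sellers, supply shifts: Qs = 4(P − 3) − 68.
Solving gives Q = 24.8 with consumers paying $26.2 and sellers receiving $23.2 (the $3 wedge).
Revenue = t · Q = 3 · 24.8 = $74.4.

Tax revenue = $74.4 million.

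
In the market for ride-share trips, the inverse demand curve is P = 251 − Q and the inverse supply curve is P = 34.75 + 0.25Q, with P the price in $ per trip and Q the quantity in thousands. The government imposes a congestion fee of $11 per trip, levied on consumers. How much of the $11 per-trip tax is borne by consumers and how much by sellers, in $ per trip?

Rewrite in direct form: Qd = 251 − P and Qs = 4P − 139.
Before the tax: set 251 − P = 4P − 139 → P* = $78, Q* = 173.
With the tax collected from consumers, demand (in seller-price terms) shifts: Qd = 251 − (P + 11).
Solving gives Q = 164.2 with consumers paying $86.8 and sellers receiving $75.8 (the $11 wedge).
Burden on consumers: $8.8; on sellers: $2.2. (They sum to $11.)
The less price-elastic side of the market bears the larger share of a per-unit tax.

Consumers bear $8.8 per trip; sellers bear $2.2 per trip.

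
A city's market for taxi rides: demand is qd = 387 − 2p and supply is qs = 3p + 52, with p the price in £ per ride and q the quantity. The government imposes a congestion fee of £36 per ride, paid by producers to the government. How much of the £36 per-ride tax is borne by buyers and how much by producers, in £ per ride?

Before the tax: set 387 − 2p = 3p + 52 → p* = £67, q* = 253.
With the tax collected from producers, supply shifts: qs = 3(p − 36) + 52.
New equilibrium: buyers pay £88.6, producers receive £52.6, q = 209.8. (Wedge: pb − ps = 36.)
Burden on buyers: £21.6; on producers: £14.4. (They sum to £36.)

Buyers bear £21.6 per ride; producers bear £14.4 per ride.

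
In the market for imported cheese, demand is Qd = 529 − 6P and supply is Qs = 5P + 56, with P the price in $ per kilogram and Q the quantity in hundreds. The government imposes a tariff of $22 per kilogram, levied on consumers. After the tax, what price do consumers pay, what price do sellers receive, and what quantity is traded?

Before the tax: set 529 − 6P = 5P + 56 → P* = $43, Q* = 271.
With the tax collected from consumers, demand (in seller-price terms) shifts: Qd = 529 − 6(P + 22).
Solving gives Q = 211 with consumers paying $53 and sellers receiving $31 (the $22 wedge).
The less price-elastic side of the market bears the larger share of a per-unit tax.

Consumers pay $53; sellers receive $31; quantity = 211.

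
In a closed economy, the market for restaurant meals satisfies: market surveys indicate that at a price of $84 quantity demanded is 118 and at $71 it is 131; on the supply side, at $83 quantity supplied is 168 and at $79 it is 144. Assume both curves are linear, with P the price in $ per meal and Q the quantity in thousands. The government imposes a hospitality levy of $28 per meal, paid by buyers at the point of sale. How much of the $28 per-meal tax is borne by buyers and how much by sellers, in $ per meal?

Buyers bear $24 per meal; sellers bear $4 per meal.

Demand slope: (131 − 118)/(71 − 84) = -1, so Qd = 202 − P.
Supply slope: (144 − 168)/(79 − 83) = 6, so Qs = 6P − 330.
Without the tax, 202 − P = 6P − 330 gives 7P = 532, so P* = $76 and Q* = 126.
With the tax collected from buyers, demand (in seller-price terms) shifts: Qd = 202 − (P + 28).
New equilibrium: buyers pay $100, sellers receive $72, Q = 102. (Wedge: Pb − Ps = 28.)
Burden on buyers: $24; on sellers: $4. (They sum to $28.)
The less price-elastic side of the market bears the larger share of a per-unit tax.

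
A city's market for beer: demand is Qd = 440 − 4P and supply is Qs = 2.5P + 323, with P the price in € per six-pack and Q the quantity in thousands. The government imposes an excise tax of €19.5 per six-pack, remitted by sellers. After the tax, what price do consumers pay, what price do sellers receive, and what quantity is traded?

Consumers pay €25.5; sellers receive €6; quantity = 338.

Before the tax: set 440 − 4P = 2.5P + 323 → P* = €18, Q* = 368.
With the tax collected from sellers, supply shifts: Qs = 2.5(P − 19.5) + 323.
New equilibrium: consumers pay €25.5, sellers receive €6, Q = 338. (Wedge: Pb − Ps = 19.5.)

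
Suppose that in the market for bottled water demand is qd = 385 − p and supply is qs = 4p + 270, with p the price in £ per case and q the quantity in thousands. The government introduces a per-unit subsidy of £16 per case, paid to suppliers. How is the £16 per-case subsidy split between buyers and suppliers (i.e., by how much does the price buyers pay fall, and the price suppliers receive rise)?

Without the subsidy, 385 − p = 4p + 270 gives 5p = 115, so p* = £23 and q* = 362.
With a per-unit subsidy paid to suppliers, each receives p + 16 per unit sold, so supply becomes qs = 4(p + 16) + 270.
New equilibrium: buyers pay £10.2, suppliers receive £26.2, q = 374.8. (Wedge: pb − ps = −16.)
Gain to buyers: £12.8; to suppliers: £3.2. (They sum to £16.)

Buyers gain £12.8 per case; suppliers gain £3.2 per case.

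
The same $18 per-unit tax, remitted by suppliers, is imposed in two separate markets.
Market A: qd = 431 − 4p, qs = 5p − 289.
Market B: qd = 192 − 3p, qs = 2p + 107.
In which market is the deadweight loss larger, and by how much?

Market A: pre-tax p* = $80, q* = 111; post-tax q = 71; deadweight loss = $360.
Market B: pre-tax p* = $17, q* = 141; post-tax q = 119.4; deadweight loss = $194.4.
Difference: $360 vs $194.4 → market A is larger by $165.6.

Market A, by $165.6.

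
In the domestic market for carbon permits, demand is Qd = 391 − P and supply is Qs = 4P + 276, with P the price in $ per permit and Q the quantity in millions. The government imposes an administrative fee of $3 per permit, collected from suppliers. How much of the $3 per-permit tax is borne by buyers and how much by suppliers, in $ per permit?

Buyers bear $2.4 per permit; suppliers bear $0.6 per permit.

Without the tax, 391 − P = 4P + 276 gives 5P = 115, so P* = $23 and Q* = 368.
With the tax collected from suppliers, supply shifts: Qs = 4(P − 3) + 276.
Solving gives Q = 365.6 with buyers paying $25.4 and suppliers receiving $22.4 (the $3 wedge).
Burden on buyers: $2.4; on suppliers: $0.6. (They sum to $3.)
The less price-elastic side of the market bears the larger share of a per-unit tax.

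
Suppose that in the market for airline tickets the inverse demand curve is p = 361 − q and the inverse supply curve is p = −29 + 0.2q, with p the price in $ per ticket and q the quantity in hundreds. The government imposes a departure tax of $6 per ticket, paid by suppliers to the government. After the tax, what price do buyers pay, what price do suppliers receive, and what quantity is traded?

Inverting to q(p) form: qd = 361 − p; qs = 5p + 145.
Before the tax: set 361 − p = 5p + 145 → p* = $36, q* = 325.
With the tax collected from suppliers, supply shifts: qs = 5(p − 6) + 145.
Solving gives q = 320 with buyers paying $41 and suppliers receiving $35 (the $6 wedge).
The less price-elastic side of the market bears the larger share of a per-unit tax.

Buyers pay $41; suppliers receive $35; quantity = 320.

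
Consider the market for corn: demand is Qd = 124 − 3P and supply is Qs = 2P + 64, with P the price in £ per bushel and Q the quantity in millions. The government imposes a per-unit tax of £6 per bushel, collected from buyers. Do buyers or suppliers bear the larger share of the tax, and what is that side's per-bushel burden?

Suppliers bear the larger share: £3.6 per bushel.

Before the tax: set 124 − 3P = 2P + 64 → P* = £12, Q* = 88.
With the tax collected from buyers, demand (in seller-price terms) shifts: Qd = 124 − 3(P + 6).
Solving gives Q = 80.8 with buyers paying £14.4 and suppliers receiving £8.4 (the £6 wedge).
Per-bushel burden: buyers £2.4, suppliers £3.6.
Suppliers take the larger share because supply is less price-elastic here (demand slope 3 vs supply slope 2).
The less price-elastic side of the market bears the larger share of a per-unit tax.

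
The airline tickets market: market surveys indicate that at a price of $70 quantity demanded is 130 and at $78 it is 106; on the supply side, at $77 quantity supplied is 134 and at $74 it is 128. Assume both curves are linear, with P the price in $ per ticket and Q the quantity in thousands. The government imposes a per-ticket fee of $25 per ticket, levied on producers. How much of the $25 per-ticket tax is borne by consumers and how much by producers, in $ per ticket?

Consumers bear $10 per ticket; producers bear $15 per ticket.

Demand slope: (106 − 130)/(78 − 70) = -3, so Qd = 340 − 3P.
Supply slope: (128 − 134)/(74 − 77) = 2, so Qs = 2P − 20.
Without the tax, 340 − 3P = 2P − 20 gives 5P = 360, so P* = $72 and Q* = 124.
With the tax collected from producers, supply shifts: Qs = 2(P − 25) − 20.
Solving gives Q = 94 with consumers paying $82 and producers receiving $57 (the $25 wedge).
Burden on consumers: $10; on producers: $15. (They sum to $25.)
The less price-elastic side of the market bears the larger share of a per-unit tax.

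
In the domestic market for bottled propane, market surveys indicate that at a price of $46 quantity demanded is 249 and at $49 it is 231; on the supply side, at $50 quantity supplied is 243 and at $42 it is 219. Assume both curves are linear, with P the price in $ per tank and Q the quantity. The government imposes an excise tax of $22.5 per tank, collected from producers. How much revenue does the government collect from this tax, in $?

Demand slope: (231 − 249)/(49 − 46) = -6, so Qd = 525 − 6P.
Supply slope: (219 − 243)/(42 − 50) = 3, so Qs = 3P + 93.
Before the tax: set 525 − 6P = 3P + 93 → P* = $48, Q* = 237.
With the tax collected from producers, supply shifts: Qs = 3(P − 22.5) + 93.
New equilibrium: buyers pay $55.5, producers receive $33, Q = 192. (Wedge: Pb − Ps = 22.5.)
Revenue = t · Q = 22.5 · 192 = $4320.

Tax revenue = $4320.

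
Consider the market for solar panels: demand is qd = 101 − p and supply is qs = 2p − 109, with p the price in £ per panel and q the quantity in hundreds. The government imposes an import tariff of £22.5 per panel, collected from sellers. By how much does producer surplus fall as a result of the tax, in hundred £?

Producer surplus falls by £176.25 hundred.

Without the tax, 101 − p = 2p − 109 gives 3p = 210, so p* = £70 and q* = 31.
With the tax collected from sellers, supply shifts: qs = 2(p − 22.5) − 109.
Solving gives q = 16 with buyers paying £85 and sellers receiving £62.5 (the £22.5 wedge).
ΔPS is the trapezoid between Q = 16 and Q = 31 of height £7.5: ½ · (31 + 16) · 7.5 = £176.25.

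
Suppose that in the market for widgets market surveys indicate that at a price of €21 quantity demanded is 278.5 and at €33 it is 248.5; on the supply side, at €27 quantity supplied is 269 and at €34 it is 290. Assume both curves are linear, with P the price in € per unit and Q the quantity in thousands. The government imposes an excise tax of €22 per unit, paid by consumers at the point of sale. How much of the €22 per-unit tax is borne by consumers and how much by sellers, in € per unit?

Consumers bear €12 per unit; sellers bear €10 per unit.

Demand slope: (248.5 − 278.5)/(33 − 21) = -2.5, so Qd = 331 − 2.5P.
Supply slope: (290 − 269)/(34 − 27) = 3, so Qs = 3P + 188.
Before the tax: set 331 − 2.5P = 3P + 188 → P* = €26, Q* = 266.
With the tax collected from consumers, demand (in seller-price terms) shifts: Qd = 331 − 2.5(P + 22).
Solving gives Q = 236 with consumers paying €38 and sellers receiving €16 (the €22 wedge).
Burden on consumers: €12; on sellers: €10. (They sum to €22.)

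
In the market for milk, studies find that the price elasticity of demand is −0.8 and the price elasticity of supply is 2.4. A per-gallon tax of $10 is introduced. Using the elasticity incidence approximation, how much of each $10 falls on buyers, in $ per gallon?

Buyers bear ≈ $7.5 per gallon.

Incidence ratio: buyers' share ≈ εs / (εs + |εd|) = 2.4 / (2.4 + 0.8) = 0.75.
So buyers bear ≈ 0.75 × $10 = $7.5; suppliers bear $2.5.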